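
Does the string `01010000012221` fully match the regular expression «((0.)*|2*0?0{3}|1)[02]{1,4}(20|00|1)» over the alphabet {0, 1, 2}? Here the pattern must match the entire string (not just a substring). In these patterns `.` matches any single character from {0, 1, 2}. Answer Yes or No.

Yes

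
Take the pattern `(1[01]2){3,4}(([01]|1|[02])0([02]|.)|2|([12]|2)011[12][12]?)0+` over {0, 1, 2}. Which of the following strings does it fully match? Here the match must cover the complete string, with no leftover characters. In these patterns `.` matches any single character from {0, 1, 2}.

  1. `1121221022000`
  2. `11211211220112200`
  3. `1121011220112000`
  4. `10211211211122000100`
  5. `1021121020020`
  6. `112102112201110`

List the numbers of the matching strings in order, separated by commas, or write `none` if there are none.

2, 5, 6

1 → no match
2 → match
3 → no match
4 → no match
5 → match
6 → match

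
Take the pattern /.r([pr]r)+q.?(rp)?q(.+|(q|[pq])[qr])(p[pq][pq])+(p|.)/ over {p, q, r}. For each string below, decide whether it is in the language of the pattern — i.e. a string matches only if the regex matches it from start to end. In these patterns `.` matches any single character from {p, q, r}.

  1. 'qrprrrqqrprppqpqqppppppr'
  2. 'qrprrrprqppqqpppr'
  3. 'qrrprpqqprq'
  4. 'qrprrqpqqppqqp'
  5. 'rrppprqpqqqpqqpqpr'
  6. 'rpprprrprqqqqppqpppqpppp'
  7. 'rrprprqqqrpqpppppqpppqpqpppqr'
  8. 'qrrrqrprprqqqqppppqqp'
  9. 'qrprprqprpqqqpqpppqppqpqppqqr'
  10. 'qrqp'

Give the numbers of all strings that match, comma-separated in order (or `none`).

1 → match
2 → no match
3 → no match
4 → no match
5 → no match
6 → no match
7 → match
8 → no match
9 → match
10 → no match

1, 7, 9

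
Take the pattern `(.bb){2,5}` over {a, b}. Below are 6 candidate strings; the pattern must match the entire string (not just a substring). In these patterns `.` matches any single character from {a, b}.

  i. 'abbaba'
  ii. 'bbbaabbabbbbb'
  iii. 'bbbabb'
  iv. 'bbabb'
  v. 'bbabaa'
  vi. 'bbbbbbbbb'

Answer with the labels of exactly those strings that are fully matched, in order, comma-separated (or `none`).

i. 'abbaba' → no match — must end with 'bb'
ii → no match
iii. 'bbbabb' → match
iv. 'bbabb' → no match
v. 'bbabaa' → no match — must end with 'bb'
vi. 'bbbbbbbbb' → match

iii, vi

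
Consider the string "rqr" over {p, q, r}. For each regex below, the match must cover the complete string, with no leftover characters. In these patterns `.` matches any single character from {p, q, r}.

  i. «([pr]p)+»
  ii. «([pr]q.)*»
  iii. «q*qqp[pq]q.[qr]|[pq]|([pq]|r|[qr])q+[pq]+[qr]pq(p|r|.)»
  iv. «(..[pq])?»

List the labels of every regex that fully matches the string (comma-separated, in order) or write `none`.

ii

i → no match — must end with "p"
ii → match
iii → no match
iv → no match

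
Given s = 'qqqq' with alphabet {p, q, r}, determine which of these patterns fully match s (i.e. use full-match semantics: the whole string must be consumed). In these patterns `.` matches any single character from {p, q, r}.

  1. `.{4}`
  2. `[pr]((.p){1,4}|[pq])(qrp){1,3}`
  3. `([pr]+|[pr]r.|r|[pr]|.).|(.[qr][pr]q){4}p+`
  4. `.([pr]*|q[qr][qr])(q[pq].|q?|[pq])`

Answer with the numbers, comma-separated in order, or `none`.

1 → match
2 → no match — must end with 'qrp'
3 → no match
4 → match

1, 4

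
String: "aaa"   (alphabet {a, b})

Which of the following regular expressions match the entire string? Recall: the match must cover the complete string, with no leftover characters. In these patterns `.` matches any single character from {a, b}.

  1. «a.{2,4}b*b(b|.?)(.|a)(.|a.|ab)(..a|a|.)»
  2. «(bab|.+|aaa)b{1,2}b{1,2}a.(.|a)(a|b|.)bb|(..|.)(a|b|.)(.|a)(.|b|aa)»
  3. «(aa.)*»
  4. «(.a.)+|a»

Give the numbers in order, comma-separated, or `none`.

3, 4

1 → no match
2 → no match
3 → match
4 → match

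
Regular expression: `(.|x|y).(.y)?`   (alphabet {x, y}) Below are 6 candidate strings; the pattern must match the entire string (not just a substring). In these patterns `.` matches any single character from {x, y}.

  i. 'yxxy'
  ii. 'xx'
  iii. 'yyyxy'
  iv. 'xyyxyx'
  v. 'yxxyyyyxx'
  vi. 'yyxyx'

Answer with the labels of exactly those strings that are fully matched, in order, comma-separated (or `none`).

i. 'yxxy' → match
ii. 'xx' → match
iii. 'yyyxy' → no match
iv. 'xyyxyx' → no match
v. 'yxxyyyyxx' → no match
vi. 'yyxyx' → no match

i, ii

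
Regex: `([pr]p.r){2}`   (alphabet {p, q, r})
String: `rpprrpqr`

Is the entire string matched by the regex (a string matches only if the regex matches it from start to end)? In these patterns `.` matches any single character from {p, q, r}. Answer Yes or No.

Yes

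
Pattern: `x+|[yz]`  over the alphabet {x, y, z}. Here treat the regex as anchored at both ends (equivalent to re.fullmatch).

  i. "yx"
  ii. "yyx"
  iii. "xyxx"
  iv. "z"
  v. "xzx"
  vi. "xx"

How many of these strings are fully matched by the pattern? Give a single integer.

i → no match
ii → no match
iii → no match
iv → match
v → no match
vi → match
Total matched: 2

2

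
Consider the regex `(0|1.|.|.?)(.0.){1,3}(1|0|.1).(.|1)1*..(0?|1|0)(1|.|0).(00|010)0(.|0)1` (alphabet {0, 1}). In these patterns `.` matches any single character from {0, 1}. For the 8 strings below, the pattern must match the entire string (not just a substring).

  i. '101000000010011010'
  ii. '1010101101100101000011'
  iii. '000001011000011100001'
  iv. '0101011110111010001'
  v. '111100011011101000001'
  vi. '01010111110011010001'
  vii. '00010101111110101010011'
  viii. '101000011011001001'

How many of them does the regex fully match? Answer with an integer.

3

i → no match — must end with '1'
ii → no match
iii → no match
iv → match
v → no match
vi → match
vii → match
viii → no match
Total matched: 3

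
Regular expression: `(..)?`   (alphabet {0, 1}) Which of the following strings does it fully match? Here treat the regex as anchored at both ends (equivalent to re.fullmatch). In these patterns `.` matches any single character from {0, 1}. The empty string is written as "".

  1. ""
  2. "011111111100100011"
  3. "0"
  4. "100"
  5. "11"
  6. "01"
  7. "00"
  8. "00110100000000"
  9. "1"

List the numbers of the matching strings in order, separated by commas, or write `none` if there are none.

1 → match
2 → no match
3 → no match
4 → no match
5 → match
6 → match
7 → match
8 → no match
9 → no match

1, 5, 6, 7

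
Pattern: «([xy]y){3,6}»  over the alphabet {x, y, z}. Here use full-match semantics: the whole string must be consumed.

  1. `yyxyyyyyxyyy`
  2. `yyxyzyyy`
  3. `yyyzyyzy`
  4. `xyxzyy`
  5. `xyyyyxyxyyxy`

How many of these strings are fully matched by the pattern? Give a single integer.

1

1 → match
2 → no match
3 → no match
4 → no match
5 → no match
Total matched: 1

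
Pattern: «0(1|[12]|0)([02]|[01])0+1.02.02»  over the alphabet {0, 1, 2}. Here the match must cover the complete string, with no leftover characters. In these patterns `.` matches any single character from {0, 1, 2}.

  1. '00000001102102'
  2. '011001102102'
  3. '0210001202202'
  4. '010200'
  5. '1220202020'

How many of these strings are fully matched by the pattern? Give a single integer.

3

1 → match
2 → match
3 → match
4 → no match — must end with '02'
5 → no match — must start with '0'
Total matched: 3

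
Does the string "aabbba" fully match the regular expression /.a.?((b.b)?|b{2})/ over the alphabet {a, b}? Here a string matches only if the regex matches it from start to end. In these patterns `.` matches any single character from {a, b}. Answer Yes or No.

No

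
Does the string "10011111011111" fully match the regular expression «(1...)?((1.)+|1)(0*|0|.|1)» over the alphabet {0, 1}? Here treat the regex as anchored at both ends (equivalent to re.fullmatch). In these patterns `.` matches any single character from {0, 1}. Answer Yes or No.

No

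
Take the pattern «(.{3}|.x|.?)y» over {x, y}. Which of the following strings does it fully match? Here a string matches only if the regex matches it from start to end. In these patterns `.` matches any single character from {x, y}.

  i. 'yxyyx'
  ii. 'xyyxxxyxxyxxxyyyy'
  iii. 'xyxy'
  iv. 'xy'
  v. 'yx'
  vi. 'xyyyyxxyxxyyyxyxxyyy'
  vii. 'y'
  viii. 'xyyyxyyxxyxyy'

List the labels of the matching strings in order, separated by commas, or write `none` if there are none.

iii, iv, vii

i. 'yxyyx' → no match — must end with 'y'
ii → no match
iii. 'xyxy' → match
iv. 'xy' → match
v. 'yx' → no match — must end with 'y'
vi → no match
vii. 'y' → match
viii → no match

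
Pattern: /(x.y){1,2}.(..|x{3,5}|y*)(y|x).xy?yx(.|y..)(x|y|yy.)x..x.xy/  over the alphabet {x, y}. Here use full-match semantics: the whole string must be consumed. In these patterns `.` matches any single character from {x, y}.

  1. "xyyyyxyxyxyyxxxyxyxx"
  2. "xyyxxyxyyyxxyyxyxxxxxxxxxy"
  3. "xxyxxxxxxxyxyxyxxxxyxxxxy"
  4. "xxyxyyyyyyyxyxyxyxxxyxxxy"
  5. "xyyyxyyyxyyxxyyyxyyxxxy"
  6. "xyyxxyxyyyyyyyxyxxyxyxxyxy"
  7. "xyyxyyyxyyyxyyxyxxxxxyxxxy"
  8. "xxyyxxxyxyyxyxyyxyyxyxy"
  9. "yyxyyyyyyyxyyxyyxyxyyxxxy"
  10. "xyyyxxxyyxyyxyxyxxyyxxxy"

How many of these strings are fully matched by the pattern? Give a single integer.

8

1 → no match — must end with "xy"
2 → match
3 → match
4 → match
5 → match
6 → match
7 → match
8 → match
9 → no match — must start with "x"
10 → match
Total matched: 8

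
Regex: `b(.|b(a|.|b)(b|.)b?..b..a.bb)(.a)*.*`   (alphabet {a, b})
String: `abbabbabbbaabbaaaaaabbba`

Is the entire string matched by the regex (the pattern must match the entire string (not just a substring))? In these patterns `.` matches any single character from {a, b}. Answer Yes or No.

Every match must start with `b`, but `abbabbabbbaabbaaaaaabbba` does not.

No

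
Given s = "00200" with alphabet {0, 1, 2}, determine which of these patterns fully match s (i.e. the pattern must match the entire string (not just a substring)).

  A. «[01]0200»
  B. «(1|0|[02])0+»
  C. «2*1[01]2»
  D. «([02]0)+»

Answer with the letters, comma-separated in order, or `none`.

A

A → match
B → no match
C → no match — must end with "2"
D → no match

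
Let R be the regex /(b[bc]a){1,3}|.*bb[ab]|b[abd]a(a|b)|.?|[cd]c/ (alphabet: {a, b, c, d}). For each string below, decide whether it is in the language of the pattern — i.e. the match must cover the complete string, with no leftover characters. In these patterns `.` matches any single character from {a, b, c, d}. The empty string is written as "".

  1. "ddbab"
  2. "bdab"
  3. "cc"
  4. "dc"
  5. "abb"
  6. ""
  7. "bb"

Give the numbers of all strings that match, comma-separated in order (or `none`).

2, 3, 4, 6

1. "ddbab" → no match
2. "bdab" → match
3. "cc" → match
4. "dc" → match
5. "abb" → no match
6. "" → match
7. "bb" → no match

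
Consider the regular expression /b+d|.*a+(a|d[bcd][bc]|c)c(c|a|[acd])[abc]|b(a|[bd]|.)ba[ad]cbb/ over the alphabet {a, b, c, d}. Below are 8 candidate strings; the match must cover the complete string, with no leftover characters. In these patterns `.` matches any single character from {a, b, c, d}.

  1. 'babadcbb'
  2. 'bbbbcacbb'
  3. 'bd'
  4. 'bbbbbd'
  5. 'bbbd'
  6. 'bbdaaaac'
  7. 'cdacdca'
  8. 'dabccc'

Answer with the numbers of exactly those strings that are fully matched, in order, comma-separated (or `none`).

1, 3, 4, 5

1 → match
2 → no match
3 → match
4 → match
5 → match
6 → no match
7 → no match
8 → no match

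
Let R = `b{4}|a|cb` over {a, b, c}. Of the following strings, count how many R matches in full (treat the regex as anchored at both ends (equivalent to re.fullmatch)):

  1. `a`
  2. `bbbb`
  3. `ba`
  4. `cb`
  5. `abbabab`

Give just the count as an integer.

3

1 → match
2 → match
3 → no match
4 → match
5 → no match
Total matched: 3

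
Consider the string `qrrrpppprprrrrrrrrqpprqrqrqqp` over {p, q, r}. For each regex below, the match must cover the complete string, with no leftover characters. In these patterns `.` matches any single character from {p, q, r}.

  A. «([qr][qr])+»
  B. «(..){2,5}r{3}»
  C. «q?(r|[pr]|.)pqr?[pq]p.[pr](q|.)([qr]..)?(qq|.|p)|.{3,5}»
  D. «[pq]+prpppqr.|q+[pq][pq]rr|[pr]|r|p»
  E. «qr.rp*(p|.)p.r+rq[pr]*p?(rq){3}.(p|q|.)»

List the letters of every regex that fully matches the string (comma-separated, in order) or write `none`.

E

A → no match
B → no match — must end with `r`
C → no match
D → no match
E → match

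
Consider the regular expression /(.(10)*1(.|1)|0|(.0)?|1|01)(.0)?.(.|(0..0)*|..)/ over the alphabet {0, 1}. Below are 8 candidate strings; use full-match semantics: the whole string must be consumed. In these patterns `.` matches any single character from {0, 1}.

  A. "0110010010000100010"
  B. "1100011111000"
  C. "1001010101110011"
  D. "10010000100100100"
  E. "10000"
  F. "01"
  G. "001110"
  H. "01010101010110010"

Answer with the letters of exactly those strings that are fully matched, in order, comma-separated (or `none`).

A, E, F, H

A → match
B → no match
C → no match
D → no match
E → match
F → match
G → no match
H → match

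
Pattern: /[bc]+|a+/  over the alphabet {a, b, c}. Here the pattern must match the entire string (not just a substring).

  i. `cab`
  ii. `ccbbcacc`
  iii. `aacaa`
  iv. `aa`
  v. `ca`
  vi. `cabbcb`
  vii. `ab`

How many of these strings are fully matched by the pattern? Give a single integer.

1

i → no match
ii → no match
iii → no match
iv → match
v → no match
vi → no match
vii → no match
Total matched: 1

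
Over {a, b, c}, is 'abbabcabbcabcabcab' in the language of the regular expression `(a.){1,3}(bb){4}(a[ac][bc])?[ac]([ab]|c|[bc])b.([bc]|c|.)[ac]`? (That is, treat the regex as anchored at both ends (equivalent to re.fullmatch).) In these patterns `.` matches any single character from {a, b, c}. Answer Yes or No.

No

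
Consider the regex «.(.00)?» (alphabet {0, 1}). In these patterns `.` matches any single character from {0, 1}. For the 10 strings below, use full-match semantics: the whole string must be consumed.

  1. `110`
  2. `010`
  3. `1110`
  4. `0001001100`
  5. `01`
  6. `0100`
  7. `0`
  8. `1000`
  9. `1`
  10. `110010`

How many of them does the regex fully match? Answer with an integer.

4

1. `110` → no match
2. `010` → no match
3. `1110` → no match
4. `0001001100` → no match
5. `01` → no match
6. `0100` → match
7. `0` → match
8. `1000` → match
9. `1` → match
10. `110010` → no match
Total matched: 4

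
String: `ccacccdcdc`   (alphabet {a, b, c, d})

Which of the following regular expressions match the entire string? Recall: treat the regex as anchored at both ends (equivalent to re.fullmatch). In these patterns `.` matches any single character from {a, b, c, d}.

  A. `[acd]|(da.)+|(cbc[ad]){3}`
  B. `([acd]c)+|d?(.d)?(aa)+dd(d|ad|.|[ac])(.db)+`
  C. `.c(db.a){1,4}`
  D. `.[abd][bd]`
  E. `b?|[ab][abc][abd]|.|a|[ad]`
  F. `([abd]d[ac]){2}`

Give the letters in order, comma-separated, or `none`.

A → no match
B → match
C → no match — must end with `a`
D → no match
E → no match
F → no match

B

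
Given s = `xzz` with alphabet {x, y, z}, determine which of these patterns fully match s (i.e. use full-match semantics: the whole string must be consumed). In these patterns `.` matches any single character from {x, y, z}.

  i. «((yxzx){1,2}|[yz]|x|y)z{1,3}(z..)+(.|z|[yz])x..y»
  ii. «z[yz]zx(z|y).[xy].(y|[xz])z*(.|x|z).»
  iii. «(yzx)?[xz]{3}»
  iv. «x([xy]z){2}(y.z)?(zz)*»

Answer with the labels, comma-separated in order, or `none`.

iii

i → no match — must end with `y`
ii → no match — must start with `z`
iii → match
iv → no match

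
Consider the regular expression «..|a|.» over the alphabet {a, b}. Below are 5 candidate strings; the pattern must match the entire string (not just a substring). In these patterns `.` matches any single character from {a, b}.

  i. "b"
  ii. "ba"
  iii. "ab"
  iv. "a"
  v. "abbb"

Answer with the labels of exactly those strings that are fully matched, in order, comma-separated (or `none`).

i, ii, iii, iv

i → match
ii → match
iii → match
iv → match
v → no match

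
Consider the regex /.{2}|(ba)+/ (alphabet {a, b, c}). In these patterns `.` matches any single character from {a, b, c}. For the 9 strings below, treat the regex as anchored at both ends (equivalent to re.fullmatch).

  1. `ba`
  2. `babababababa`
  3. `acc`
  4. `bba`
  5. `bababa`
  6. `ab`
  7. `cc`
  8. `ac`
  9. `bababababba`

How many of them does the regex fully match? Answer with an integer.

1 → match
2 → match
3 → no match
4 → no match
5 → match
6 → match
7 → match
8 → match
9 → no match
Total matched: 6

6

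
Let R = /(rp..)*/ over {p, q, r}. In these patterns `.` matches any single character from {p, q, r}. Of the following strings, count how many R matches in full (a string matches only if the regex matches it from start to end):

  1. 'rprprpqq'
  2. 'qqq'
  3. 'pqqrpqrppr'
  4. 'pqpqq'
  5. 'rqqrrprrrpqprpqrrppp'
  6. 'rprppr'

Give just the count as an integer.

1

1 → match
2 → no match
3 → no match
4 → no match
5 → no match
6 → no match
Total matched: 1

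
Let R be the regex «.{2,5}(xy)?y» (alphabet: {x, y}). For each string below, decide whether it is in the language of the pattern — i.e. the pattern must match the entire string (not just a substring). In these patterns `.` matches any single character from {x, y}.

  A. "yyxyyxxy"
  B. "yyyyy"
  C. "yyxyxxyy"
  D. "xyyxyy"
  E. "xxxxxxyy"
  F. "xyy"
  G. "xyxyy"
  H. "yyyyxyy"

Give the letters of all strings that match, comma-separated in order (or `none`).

A → no match
B → match
C → match
D → match
E → match
F → match
G → match
H → match

B, C, D, E, F, G, H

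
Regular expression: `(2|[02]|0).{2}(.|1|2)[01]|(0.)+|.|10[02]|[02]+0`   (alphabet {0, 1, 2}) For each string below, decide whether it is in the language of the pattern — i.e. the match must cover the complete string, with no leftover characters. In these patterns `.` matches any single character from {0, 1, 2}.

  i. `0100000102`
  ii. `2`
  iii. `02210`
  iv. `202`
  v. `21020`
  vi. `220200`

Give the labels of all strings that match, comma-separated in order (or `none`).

i, ii, iii, v, vi

i → match
ii → match
iii → match
iv → no match
v → match
vi → match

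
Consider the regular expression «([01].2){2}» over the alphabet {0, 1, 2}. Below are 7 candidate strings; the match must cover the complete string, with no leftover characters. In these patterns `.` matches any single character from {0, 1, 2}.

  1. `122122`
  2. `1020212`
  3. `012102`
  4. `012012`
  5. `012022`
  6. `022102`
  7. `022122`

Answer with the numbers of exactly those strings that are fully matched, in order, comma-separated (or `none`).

1, 3, 4, 5, 6, 7

1 → match
2 → no match
3 → match
4 → match
5 → match
6 → match
7 → match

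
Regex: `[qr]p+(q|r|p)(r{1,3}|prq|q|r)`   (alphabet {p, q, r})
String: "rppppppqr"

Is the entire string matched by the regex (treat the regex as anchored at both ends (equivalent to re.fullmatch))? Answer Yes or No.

Yes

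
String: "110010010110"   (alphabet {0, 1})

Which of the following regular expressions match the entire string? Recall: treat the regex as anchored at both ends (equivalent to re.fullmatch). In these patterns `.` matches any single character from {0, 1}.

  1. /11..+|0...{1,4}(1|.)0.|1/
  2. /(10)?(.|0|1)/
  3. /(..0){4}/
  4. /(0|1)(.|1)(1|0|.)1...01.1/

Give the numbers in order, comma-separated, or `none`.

1, 3

1 → match
2 → no match
3 → match
4 → no match — must end with "1"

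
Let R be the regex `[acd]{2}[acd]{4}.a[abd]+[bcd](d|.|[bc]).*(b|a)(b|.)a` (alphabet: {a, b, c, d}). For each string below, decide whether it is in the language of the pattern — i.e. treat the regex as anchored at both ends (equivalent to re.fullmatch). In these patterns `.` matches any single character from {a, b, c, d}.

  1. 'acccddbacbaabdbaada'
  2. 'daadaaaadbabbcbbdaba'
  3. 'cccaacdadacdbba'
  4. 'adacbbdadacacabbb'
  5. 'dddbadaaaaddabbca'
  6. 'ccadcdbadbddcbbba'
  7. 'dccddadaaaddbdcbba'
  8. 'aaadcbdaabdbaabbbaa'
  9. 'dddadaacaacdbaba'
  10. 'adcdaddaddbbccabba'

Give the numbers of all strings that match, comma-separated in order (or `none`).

1 → no match
2 → match
3 → match
4 → no match — must end with 'a'
5 → no match
6 → match
7 → match
8 → no match
9 → no match
10 → match

2, 3, 6, 7, 10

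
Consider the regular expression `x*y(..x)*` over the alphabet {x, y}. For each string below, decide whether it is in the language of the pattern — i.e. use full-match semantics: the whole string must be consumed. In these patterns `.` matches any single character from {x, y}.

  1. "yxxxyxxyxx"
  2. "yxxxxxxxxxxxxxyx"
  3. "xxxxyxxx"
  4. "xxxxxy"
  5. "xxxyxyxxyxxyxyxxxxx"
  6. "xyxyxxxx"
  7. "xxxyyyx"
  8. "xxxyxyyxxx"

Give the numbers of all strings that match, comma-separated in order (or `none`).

1 → match
2 → match
3 → match
4 → match
5 → match
6 → match
7 → match
8 → no match

1, 2, 3, 4, 5, 6, 7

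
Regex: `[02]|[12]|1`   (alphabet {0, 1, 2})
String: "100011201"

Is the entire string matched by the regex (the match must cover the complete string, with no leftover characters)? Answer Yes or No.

No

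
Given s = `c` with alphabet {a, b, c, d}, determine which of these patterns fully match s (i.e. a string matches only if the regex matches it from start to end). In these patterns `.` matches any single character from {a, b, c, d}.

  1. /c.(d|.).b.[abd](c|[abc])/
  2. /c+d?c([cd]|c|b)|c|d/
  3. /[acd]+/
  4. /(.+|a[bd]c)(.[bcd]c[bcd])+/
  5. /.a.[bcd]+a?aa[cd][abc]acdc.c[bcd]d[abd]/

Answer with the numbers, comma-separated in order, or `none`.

1 → no match
2 → match
3 → match
4 → no match
5 → no match

2, 3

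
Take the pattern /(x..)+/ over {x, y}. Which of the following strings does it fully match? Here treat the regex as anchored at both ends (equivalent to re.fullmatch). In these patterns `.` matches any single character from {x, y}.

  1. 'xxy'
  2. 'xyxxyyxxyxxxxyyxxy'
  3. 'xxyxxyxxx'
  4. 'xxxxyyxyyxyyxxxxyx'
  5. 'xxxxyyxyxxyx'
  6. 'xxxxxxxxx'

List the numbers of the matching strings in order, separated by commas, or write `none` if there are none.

1 → match
2 → match
3 → match
4 → match
5 → match
6 → match

1, 2, 3, 4, 5, 6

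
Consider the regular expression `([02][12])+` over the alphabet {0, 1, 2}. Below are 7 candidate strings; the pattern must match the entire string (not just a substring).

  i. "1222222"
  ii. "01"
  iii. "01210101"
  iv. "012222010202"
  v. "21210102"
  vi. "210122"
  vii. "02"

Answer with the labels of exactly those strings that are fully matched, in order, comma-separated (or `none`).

i → no match
ii → match
iii → match
iv → match
v → match
vi → match
vii → match

ii, iii, iv, v, vi, vii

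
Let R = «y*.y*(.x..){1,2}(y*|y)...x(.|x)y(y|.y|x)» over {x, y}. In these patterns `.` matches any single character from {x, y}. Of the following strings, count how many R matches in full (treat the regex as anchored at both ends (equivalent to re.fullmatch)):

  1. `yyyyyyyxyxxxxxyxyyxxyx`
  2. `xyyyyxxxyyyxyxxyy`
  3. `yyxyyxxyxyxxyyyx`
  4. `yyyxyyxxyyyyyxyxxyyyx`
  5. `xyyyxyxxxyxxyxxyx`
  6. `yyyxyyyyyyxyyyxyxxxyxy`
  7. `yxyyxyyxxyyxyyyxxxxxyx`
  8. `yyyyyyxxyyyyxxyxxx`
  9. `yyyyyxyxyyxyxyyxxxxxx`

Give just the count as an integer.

1 → match
2 → match
3 → no match
4 → no match
5 → no match
6 → match
7 → no match
8 → no match
9 → no match
Total matched: 3

3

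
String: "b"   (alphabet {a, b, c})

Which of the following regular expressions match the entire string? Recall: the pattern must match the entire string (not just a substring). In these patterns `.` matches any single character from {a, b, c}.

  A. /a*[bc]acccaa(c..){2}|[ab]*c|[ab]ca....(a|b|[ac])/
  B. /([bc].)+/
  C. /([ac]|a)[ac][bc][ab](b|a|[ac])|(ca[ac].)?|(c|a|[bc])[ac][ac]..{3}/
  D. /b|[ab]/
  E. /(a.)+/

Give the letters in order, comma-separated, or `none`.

D

A → no match
B → no match
C → no match
D → match
E → no match — must start with "a"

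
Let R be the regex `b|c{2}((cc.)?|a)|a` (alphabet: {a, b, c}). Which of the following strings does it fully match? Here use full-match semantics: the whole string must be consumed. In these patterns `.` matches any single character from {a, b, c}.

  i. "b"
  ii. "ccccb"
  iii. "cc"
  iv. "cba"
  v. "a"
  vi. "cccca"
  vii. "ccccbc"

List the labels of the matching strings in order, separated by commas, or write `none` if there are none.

i, ii, iii, v, vi

i → match
ii → match
iii → match
iv → no match
v → match
vi → match
vii → no match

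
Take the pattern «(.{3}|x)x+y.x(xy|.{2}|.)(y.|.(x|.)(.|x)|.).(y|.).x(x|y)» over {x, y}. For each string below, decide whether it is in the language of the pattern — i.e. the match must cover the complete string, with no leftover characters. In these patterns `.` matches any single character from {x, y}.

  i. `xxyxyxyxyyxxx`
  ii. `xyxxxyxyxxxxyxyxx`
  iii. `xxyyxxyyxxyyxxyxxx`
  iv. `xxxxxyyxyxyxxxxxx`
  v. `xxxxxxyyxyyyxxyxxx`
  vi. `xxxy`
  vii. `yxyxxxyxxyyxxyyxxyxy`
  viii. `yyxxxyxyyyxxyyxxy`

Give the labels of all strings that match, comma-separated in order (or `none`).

iv, v

i → no match
ii → no match
iii → no match
iv → match
v → match
vi. `xxxy` → no match
vii → no match
viii → no match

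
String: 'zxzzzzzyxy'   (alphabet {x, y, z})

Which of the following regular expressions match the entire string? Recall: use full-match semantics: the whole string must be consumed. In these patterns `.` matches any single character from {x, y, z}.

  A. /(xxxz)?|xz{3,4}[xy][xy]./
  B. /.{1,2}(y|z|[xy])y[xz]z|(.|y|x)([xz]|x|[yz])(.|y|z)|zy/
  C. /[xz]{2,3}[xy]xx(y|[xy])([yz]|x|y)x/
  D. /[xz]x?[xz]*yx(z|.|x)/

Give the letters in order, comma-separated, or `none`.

D

A → no match
B → no match
C → no match — must end with 'x'
D → match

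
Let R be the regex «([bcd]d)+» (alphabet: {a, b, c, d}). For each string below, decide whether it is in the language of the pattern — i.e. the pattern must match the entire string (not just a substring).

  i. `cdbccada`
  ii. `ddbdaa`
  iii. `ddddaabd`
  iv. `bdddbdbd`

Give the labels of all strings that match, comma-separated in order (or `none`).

i. `cdbccada` → no match — must end with `d`
ii. `ddbdaa` → no match — must end with `d`
iii. `ddddaabd` → no match
iv. `bdddbdbd` → match

iv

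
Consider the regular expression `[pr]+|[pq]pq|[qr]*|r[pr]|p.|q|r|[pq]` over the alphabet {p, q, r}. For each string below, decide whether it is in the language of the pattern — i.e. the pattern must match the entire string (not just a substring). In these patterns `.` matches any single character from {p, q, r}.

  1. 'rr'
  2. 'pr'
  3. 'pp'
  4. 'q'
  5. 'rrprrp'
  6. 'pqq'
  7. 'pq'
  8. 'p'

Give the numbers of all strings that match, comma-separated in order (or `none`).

1, 2, 3, 4, 5, 7, 8

1 → match
2 → match
3 → match
4 → match
5 → match
6 → no match
7 → match
8 → match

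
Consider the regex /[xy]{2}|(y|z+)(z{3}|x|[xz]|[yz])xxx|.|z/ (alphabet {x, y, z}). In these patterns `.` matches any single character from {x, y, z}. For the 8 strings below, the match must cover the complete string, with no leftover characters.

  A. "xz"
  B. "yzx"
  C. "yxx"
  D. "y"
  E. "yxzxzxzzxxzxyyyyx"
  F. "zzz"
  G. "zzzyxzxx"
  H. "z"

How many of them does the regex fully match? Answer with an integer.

2

A → no match
B → no match
C → no match
D → match
E → no match
F → no match
G → no match
H → match
Total matched: 2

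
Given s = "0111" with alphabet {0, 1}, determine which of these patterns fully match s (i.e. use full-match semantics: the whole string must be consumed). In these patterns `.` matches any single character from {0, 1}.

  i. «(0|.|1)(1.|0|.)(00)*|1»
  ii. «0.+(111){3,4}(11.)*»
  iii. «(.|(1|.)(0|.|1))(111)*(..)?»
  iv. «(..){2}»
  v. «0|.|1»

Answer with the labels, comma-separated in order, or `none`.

iii, iv

i → no match
ii → no match
iii → match
iv → match
v → no match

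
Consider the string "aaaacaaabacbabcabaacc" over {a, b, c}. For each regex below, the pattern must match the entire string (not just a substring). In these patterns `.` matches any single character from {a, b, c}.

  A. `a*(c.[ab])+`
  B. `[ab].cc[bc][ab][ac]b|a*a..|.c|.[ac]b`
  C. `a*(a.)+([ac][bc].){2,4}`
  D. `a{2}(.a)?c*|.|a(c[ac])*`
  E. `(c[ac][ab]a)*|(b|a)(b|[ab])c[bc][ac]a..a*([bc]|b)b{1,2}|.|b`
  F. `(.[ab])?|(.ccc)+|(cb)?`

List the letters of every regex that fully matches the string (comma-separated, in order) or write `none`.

A → no match
B → no match
C → match
D → no match
E → no match
F → no match

C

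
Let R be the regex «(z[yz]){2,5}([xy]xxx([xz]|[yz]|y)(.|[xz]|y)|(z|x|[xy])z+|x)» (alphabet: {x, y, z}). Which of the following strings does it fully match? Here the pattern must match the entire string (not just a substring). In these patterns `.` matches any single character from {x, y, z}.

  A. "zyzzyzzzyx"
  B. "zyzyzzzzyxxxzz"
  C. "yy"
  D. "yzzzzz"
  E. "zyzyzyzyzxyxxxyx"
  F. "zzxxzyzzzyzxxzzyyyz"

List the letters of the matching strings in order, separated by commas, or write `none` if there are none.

A → no match
B → match
C → no match — must start with "z"
D → no match — must start with "z"
E → no match
F → no match

B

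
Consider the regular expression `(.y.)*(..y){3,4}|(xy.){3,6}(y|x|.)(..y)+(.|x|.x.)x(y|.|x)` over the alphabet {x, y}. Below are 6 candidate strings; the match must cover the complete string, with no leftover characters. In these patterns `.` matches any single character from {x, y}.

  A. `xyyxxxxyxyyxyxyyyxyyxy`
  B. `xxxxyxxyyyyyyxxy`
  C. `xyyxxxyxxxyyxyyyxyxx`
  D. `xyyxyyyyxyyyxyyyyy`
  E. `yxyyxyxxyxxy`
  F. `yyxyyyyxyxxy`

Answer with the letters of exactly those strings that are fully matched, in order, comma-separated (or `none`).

A → no match
B → no match
C → no match
D → match
E → match
F → match

D, E, F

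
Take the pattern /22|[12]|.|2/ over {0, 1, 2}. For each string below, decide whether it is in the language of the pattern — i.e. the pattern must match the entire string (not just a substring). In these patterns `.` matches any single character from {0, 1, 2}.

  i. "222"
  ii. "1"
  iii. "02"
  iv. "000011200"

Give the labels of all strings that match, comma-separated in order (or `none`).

ii

i → no match
ii → match
iii → no match
iv → no match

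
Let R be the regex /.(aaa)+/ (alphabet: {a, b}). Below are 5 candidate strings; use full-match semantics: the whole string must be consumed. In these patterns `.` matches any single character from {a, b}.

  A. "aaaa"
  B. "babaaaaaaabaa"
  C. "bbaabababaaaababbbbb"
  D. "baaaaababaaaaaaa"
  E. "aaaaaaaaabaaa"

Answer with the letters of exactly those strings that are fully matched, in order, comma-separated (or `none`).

A

A → match
B → no match — must end with "aaa"
C → no match — must end with "aaa"
D → no match
E → no match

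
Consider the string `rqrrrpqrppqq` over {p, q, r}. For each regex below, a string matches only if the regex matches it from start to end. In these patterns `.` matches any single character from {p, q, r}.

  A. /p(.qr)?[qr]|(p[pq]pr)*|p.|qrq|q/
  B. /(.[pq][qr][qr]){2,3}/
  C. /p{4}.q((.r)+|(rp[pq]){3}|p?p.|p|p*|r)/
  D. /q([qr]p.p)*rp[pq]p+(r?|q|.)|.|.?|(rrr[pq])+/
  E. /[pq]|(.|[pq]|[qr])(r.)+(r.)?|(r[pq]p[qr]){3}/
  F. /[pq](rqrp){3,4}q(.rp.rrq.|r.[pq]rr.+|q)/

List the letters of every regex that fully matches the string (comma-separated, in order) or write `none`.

B

A → no match
B → match
C → no match — must start with `p`
D → no match
E → no match
F → no match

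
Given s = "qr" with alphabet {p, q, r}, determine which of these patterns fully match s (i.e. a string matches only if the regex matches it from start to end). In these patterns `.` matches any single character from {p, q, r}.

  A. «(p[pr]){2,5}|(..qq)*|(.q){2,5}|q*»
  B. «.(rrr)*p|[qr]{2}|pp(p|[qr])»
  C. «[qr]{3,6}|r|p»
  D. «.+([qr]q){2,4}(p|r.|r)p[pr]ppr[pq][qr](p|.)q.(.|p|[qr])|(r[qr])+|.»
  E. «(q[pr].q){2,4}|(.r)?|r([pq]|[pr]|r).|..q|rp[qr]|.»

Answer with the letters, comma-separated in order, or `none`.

A → no match
B → match
C → no match
D → no match
E → match

B, E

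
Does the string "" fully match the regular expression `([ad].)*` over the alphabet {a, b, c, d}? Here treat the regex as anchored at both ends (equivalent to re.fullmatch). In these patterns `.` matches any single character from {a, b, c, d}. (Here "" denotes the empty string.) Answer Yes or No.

Yes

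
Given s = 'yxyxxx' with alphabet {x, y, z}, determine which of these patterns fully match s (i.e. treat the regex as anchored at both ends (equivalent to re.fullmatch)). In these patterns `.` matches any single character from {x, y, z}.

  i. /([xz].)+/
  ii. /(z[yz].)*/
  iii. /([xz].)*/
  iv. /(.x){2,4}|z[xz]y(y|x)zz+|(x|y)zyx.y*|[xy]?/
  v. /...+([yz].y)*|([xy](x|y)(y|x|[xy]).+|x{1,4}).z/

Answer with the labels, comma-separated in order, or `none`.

i → no match
ii → no match
iii → no match
iv → match
v → match

iv, v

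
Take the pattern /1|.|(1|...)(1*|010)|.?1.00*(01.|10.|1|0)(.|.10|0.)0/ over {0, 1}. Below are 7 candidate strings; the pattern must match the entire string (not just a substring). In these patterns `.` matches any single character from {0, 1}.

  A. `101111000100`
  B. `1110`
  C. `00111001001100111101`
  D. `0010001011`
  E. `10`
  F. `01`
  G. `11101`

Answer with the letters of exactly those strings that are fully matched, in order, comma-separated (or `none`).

none

A → no match
B → no match
C → no match
D → no match
E → no match
F → no match
G → no match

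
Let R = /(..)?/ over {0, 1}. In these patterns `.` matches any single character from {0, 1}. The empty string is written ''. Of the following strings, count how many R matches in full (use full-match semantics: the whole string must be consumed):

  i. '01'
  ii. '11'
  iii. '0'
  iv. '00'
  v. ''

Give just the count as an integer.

4

i → match
ii → match
iii → no match
iv → match
v → match
Total matched: 4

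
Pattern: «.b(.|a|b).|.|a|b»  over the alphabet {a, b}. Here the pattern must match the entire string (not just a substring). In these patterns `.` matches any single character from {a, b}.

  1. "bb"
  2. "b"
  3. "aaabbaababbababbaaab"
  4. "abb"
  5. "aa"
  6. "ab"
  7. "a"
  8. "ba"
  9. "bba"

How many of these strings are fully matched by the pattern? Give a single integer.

2

1. "bb" → no match
2. "b" → match
3 → no match
4. "abb" → no match
5. "aa" → no match
6. "ab" → no match
7. "a" → match
8. "ba" → no match
9. "bba" → no match
Total matched: 2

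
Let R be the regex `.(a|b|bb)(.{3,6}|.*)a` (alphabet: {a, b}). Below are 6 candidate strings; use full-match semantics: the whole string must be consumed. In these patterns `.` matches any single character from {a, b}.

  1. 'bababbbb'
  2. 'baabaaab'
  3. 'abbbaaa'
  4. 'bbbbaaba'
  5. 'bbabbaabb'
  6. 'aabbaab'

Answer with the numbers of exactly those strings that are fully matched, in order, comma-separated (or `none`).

3, 4

1 → no match — must end with 'a'
2 → no match — must end with 'a'
3 → match
4 → match
5 → no match — must end with 'a'
6 → no match — must end with 'a'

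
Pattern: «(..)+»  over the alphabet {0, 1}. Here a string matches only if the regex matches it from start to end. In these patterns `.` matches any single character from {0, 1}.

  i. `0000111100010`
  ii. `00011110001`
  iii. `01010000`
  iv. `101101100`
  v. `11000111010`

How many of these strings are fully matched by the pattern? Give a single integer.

i → no match
ii. `00011110001` → no match
iii. `01010000` → match
iv. `101101100` → no match
v. `11000111010` → no match
Total matched: 1

1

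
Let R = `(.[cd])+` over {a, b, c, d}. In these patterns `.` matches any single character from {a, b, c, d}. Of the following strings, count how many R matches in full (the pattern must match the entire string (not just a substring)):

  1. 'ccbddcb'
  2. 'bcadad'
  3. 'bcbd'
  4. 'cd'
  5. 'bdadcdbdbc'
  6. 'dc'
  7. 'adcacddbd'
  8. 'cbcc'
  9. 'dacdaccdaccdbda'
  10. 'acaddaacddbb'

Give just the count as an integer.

5

1 → no match
2 → match
3 → match
4 → match
5 → match
6 → match
7 → no match
8 → no match
9 → no match
10 → no match
Total matched: 5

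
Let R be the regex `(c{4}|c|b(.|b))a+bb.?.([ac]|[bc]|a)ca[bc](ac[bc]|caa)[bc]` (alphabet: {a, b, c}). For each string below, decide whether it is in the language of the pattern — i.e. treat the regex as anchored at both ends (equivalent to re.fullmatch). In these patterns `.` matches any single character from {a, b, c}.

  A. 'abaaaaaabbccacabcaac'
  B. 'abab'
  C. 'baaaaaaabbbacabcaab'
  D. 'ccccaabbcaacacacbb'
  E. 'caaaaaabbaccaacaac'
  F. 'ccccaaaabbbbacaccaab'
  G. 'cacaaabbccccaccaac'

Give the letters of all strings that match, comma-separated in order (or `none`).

A → no match
B → no match
C → match
D → match
E → no match
F → match
G → no match

C, D, F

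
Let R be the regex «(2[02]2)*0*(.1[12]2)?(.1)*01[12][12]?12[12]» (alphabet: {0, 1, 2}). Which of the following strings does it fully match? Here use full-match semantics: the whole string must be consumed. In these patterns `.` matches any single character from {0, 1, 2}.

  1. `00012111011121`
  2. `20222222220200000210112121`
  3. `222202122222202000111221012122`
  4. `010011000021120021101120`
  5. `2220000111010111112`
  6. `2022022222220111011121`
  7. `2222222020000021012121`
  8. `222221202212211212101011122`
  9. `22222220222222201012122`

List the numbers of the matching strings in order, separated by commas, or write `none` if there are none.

1 → match
2 → match
3 → no match
4 → no match
5 → no match
6 → match
7 → match
8 → no match
9 → match

1, 2, 6, 7, 9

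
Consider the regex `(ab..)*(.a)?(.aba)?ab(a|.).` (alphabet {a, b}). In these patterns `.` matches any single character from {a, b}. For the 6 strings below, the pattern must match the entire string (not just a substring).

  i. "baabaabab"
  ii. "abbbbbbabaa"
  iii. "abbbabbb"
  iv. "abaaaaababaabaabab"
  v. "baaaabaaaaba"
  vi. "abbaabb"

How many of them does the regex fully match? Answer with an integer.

1

i → no match
ii → no match
iii → match
iv → no match
v → no match
vi → no match
Total matched: 1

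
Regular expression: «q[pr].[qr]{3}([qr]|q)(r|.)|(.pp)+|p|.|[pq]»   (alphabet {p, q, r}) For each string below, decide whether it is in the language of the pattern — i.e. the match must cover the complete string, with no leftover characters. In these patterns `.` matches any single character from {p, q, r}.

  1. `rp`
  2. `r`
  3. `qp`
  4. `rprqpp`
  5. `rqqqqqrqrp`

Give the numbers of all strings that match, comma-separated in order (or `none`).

2

1 → no match
2 → match
3 → no match
4 → no match
5 → no match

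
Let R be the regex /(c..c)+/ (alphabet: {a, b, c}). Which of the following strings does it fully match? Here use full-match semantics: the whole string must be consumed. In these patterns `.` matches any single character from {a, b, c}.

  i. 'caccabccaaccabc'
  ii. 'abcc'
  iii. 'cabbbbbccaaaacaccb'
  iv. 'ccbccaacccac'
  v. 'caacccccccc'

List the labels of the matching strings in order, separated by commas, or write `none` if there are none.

i → no match
ii → no match — must start with 'c'
iii → no match — must end with 'c'
iv → match
v → no match

iv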